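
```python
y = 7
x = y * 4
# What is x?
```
Trace:
  y=7
  y=7, x=28

Final answer: 28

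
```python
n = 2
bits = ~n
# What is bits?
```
Trace:
  n=2
  n=2, bits=-3

Final answer: -3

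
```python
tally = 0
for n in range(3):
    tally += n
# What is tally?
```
Trace:
  tally=0
  tally=0, n=0
  tally=1, n=1
  tally=3, n=2

Final answer: 3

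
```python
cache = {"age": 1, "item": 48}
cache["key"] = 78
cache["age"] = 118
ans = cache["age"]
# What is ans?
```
Trace:
  cache={'age': 1, 'item': 48}
  cache={'age': 1, 'item': 48, 'key': 78}
  cache={'age': 118, 'item': 48, 'key': 78}
  cache={'age': 118, 'item': 48, 'key': 78}, ans=118

Final answer: 118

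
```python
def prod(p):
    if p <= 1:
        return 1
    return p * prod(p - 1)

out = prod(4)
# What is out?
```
Call trace:
prod(p=4)
  prod(p=3)
    prod(p=2)
      prod(p=1)
      -> return 1
    -> return 2
  -> return 6
-> return 24

Final answer: 24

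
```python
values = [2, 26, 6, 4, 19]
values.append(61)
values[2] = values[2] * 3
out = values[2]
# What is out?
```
Trace:
  values=[2, 26, 6, 4, 19]
  values=[2, 26, 6, 4, 19, 61]
  values=[2, 26, 18, 4, 19, 61]
  values=[2, 26, 18, 4, 19, 61], out=18

Final answer: 18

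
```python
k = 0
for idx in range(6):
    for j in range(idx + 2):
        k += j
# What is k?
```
Trace:
  k=0
  k=0, idx=0, j=0
  k=1, idx=0, j=1
  k=1, idx=1, j=0
  k=2, idx=1, j=1
  k=4, idx=1, j=2
  k=4, idx=2, j=0
  k=5, idx=2, j=1
  k=7, idx=2, j=2
  k=10, idx=2, j=3
  k=10, idx=3, j=0
  k=11, idx=3, j=1
  k=13, idx=3, j=2
  k=16, idx=3, j=3
  k=20, idx=3, j=4
  k=20, idx=4, j=0
  k=21, idx=4, j=1
  k=23, idx=4, j=2
  k=26, idx=4, j=3
  k=30, idx=4, j=4
  k=35, idx=4, j=5
  k=35, idx=5, j=0
  k=36, idx=5, j=1
  k=38, idx=5, j=2
  k=41, idx=5, j=3
  k=45, idx=5, j=4
  k=50, idx=5, j=5
  k=56, idx=5, j=6

Final answer: 56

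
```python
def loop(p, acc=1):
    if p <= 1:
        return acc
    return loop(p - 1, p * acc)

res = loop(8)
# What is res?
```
Call trace:
loop(p=8, acc=1)
  loop(p=7, acc=8)
    loop(p=6, acc=56)
      loop(p=5, acc=336)
        loop(p=4, acc=1680)
          loop(p=3, acc=6720)
            loop(p=2, acc=20160)
              loop(p=1, acc=40320)
              -> return 40320
            -> return 40320
          -> return 40320
        -> return 40320
      -> return 40320
    -> return 40320
  -> return 40320
-> return 40320

Final answer: 40320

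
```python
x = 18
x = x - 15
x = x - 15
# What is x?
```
Trace:
  x=18
  x=3
  x=-12

Final answer: -12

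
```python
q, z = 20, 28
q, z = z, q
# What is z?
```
Trace:
  q=20, z=28
  q=28, z=20

Final answer: 20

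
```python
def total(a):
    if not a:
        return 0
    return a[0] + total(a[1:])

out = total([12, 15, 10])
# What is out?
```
Call trace:
total(a=[12, 15, 10])
  total(a=[15, 10])
    total(a=[10])
      total(a=[])
      -> return 0
    -> return 10
  -> return 25
-> return 37

Final answer: 37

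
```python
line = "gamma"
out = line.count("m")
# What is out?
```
Trace:
  line='gamma'
  line='gamma', out=2

Final answer: 2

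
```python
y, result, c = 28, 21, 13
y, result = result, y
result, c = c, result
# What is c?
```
Trace:
  y=28, result=21, c=13
  y=21, result=28, c=13
  y=21, result=13, c=28

Final answer: 28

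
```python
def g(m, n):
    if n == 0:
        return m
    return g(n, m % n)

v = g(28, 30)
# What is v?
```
Call trace:
g(m=28, n=30)
  g(m=30, n=28)
    g(m=28, n=2)
      g(m=2, n=0)
      -> return 2
    -> return 2
  -> return 2
-> return 2

Final answer: 2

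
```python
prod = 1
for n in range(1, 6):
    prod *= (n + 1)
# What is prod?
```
Trace:
  prod=1
  prod=2, n=1
  prod=6, n=2
  prod=24, n=3
  prod=120, n=4
  prod=720, n=5

Final answer: 720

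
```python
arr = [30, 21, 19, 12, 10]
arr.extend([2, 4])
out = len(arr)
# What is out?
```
Trace:
  arr=[30, 21, 19, 12, 10]
  arr=[30, 21, 19, 12, 10, 2, 4]
  arr=[30, 21, 19, 12, 10, 2, 4], out=7

Final answer: 7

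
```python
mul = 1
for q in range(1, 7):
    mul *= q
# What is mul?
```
Trace:
  mul=1
  mul=1, q=1
  mul=2, q=2
  mul=6, q=3
  mul=24, q=4
  mul=120, q=5
  mul=720, q=6

Final answer: 720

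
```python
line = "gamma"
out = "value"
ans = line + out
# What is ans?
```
Trace:
  line='gamma'
  line='gamma', out='value'
  line='gamma', out='value', ans='gammavalue'

Final answer: 'gammavalue'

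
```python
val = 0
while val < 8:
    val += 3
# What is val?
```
Trace:
  val=0
  val=3
  val=6
  val=9

Final answer: 9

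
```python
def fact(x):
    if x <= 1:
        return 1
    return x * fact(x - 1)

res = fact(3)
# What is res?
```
Call trace:
fact(x=3)
  fact(x=2)
    fact(x=1)
    -> return 1
  -> return 2
-> return 6

Final answer: 6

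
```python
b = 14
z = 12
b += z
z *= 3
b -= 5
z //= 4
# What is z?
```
Trace:
  b=14
  b=14, z=12
  b=26, z=12
  b=26, z=36
  b=21, z=36
  b=21, z=9

Final answer: 9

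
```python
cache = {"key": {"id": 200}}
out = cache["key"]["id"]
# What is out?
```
Trace:
  cache={'key': {'id': 200}}
  cache={'key': {'id': 200}}, out=200

Final answer: 200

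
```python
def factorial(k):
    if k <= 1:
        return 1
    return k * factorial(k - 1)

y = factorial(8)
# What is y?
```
Call trace:
factorial(k=8)
  factorial(k=7)
    factorial(k=6)
      factorial(k=5)
        factorial(k=4)
          factorial(k=3)
            factorial(k=2)
              factorial(k=1)
              -> return 1
            -> return 2
          -> return 6
        -> return 24
      -> return 120
    -> return 720
  -> return 5040
-> return 40320

Final answer: 40320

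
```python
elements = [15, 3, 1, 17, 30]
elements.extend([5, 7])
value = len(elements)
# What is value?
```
Trace:
  elements=[15, 3, 1, 17, 30]
  elements=[15, 3, 1, 17, 30, 5, 7]
  elements=[15, 3, 1, 17, 30, 5, 7], value=7

Final answer: 7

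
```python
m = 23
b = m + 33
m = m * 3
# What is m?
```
Trace:
  m=23
  m=23, b=56
  m=69, b=56

Final answer: 69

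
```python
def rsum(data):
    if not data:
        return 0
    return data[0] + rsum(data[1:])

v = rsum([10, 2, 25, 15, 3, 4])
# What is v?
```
Call trace:
rsum(data=[10, 2, 25, 15, 3, 4])
  rsum(data=[2, 25, 15, 3, 4])
    rsum(data=[25, 15, 3, 4])
      rsum(data=[15, 3, 4])
        rsum(data=[3, 4])
          rsum(data=[4])
            rsum(data=[])
            -> return 0
          -> return 4
        -> return 7
      -> return 22
    -> return 47
  -> return 49
-> return 59

Final answer: 59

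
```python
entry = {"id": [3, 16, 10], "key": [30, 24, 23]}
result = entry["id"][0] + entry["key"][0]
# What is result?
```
Trace:
  entry={'id': [3, 16, 10], 'key': [30, 24, 23]}
  entry={'id': [3, 16, 10], 'key': [30, 24, 23]}, result=33

Final answer: 33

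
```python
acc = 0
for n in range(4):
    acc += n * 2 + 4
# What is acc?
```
Trace:
  acc=0
  acc=4, n=0
  acc=10, n=1
  acc=18, n=2
  acc=28, n=3

Final answer: 28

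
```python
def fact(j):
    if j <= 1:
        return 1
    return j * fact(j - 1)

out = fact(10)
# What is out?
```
Call trace:
fact(j=10)
  fact(j=9)
    fact(j=8)
      fact(j=7)
        fact(j=6)
          fact(j=5)
            fact(j=4)
              fact(j=3)
                fact(j=2)
                  fact(j=1)
                  -> return 1
                -> return 2
              -> return 6
            -> return 24
          -> return 120
        -> return 720
      -> return 5040
    -> return 40320
  -> return 362880
-> return 3628800

Final answer: 3628800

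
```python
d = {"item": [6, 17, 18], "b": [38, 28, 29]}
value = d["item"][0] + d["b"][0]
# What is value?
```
Trace:
  d={'item': [6, 17, 18], 'b': [38, 28, 29]}
  d={'item': [6, 17, 18], 'b': [38, 28, 29]}, value=44

Final answer: 44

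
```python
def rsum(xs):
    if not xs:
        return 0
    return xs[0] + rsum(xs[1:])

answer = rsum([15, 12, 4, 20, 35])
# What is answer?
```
Call trace:
rsum(xs=[15, 12, 4, 20, 35])
  rsum(xs=[12, 4, 20, 35])
    rsum(xs=[4, 20, 35])
      rsum(xs=[20, 35])
        rsum(xs=[35])
          rsum(xs=[])
          -> return 0
        -> return 35
      -> return 55
    -> return 59
  -> return 71
-> return 86

Final answer: 86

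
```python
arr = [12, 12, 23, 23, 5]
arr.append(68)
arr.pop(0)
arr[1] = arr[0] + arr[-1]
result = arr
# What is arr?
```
Trace:
  arr=[12, 12, 23, 23, 5]
  arr=[12, 12, 23, 23, 5, 68]
  arr=[12, 23, 23, 5, 68]
  arr=[12, 80, 23, 5, 68]
  arr=[12, 80, 23, 5, 68], result=[12, 80, 23, 5, 68]

Final answer: [12, 80, 23, 5, 68]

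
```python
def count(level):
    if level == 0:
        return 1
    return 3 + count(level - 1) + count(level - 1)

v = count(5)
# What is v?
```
Call trace (a repeated sub-call is expanded the first time; later identical calls just restate its return value):
count(level=5)
  count(level=4)
    count(level=3)
      count(level=2)
        count(level=1)
          count(level=0)
          -> return 1
          count(level=0)
          -> return 1
        -> return 5
        count(level=1) -> return 5  (same call as traced above)
      -> return 13
      count(level=2) -> return 13  (same call as traced above)
    -> return 29
    count(level=3) -> return 29  (same call as traced above)
  -> return 61
  count(level=4) -> return 61  (same call as traced above)
-> return 125

Final answer: 125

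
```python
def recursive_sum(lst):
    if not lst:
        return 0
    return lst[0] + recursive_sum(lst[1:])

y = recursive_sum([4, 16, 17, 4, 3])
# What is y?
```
Call trace:
recursive_sum(lst=[4, 16, 17, 4, 3])
  recursive_sum(lst=[16, 17, 4, 3])
    recursive_sum(lst=[17, 4, 3])
      recursive_sum(lst=[4, 3])
        recursive_sum(lst=[3])
          recursive_sum(lst=[])
          -> return 0
        -> return 3
      -> return 7
    -> return 24
  -> return 40
-> return 44

Final answer: 44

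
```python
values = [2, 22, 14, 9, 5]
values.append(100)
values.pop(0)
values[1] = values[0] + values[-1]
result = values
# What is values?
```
Trace:
  values=[2, 22, 14, 9, 5]
  values=[2, 22, 14, 9, 5, 100]
  values=[22, 14, 9, 5, 100]
  values=[22, 122, 9, 5, 100]
  values=[22, 122, 9, 5, 100], result=[22, 122, 9, 5, 100]

Final answer: [22, 122, 9, 5, 100]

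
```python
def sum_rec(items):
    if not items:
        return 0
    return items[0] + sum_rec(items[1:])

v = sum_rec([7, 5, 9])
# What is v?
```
Call trace:
sum_rec(items=[7, 5, 9])
  sum_rec(items=[5, 9])
    sum_rec(items=[9])
      sum_rec(items=[])
      -> return 0
    -> return 9
  -> return 14
-> return 21

Final answer: 21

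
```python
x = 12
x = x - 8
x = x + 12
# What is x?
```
Trace:
  x=12
  x=4
  x=16

Final answer: 16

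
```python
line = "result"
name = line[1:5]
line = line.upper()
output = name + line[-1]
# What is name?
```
Trace:
  line='result'
  line='result', name='esul'
  line='RESULT', name='esul'
  line='RESULT', name='esul', output='esulT'

Final answer: 'esul'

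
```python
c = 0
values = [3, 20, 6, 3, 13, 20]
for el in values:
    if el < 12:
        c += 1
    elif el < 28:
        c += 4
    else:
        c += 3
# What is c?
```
Trace:
  c=0
  c=1, el=3
  c=5, el=20
  c=6, el=6
  c=7, el=3
  c=11, el=13
  c=15, el=20

Final answer: 15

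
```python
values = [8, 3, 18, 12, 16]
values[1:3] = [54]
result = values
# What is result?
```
Trace:
  values=[8, 3, 18, 12, 16]
  values=[8, 54, 12, 16]
  values=[8, 54, 12, 16], result=[8, 54, 12, 16]

Final answer: [8, 54, 12, 16]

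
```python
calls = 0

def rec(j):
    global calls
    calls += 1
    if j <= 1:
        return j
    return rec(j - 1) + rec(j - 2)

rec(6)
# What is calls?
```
Call trace (a repeated sub-call is expanded the first time; later identical calls just restate its return value):
rec(j=6)
  rec(j=5)
    rec(j=4)
      rec(j=3)
        rec(j=2)
          rec(j=1)
          -> return 1
          rec(j=0)
          -> return 0
        -> return 1
        rec(j=1)
        -> return 1
      -> return 2
      rec(j=2) -> return 1  (same call as traced above)
    -> return 3
    rec(j=3) -> return 2  (same call as traced above)
  -> return 5
  rec(j=4) -> return 3  (same call as traced above)
-> return 8

calls is incremented once per call, so count the calls in each subtree. Let C(j) = number of calls made by rec(j).
C(0) = C(1) = 1 (base case, no recursion); C(j) = 1 + C(j - 1) + C(j - 2) otherwise.
C(2) = 1 + C(1) + C(0) = 1 + 1 + 1 = 3
C(3) = 1 + C(2) + C(1) = 1 + 3 + 1 = 5
C(4) = 1 + C(3) + C(2) = 1 + 5 + 3 = 9
C(5) = 1 + C(4) + C(3) = 1 + 9 + 5 = 15
C(6) = 1 + C(5) + C(4) = 1 + 15 + 9 = 25
calls = C(6) = 25

Final answer: 25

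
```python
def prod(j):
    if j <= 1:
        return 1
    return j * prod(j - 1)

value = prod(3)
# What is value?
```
Call trace:
prod(j=3)
  prod(j=2)
    prod(j=1)
    -> return 1
  -> return 2
-> return 6

Final answer: 6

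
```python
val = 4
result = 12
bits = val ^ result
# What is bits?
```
Trace:
  val=4
  val=4, result=12
  val=4, result=12, bits=8

Final answer: 8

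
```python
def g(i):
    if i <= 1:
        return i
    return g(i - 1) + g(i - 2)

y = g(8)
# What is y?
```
Call trace (a repeated sub-call is expanded the first time; later identical calls just restate its return value):
g(i=8)
  g(i=7)
    g(i=6)
      g(i=5)
        g(i=4)
          g(i=3)
            g(i=2)
              g(i=1)
              -> return 1
              g(i=0)
              -> return 0
            -> return 1
            g(i=1)
            -> return 1
          -> return 2
          g(i=2) -> return 1  (same call as traced above)
        -> return 3
        g(i=3) -> return 2  (same call as traced above)
      -> return 5
      g(i=4) -> return 3  (same call as traced above)
    -> return 8
    g(i=5) -> return 5  (same call as traced above)
  -> return 13
  g(i=6) -> return 8  (same call as traced above)
-> return 21

Final answer: 21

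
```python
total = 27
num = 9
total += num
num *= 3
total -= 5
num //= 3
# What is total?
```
Trace:
  total=27
  total=27, num=9
  total=36, num=9
  total=36, num=27
  total=31, num=27
  total=31, num=9

Final answer: 31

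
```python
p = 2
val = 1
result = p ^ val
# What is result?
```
Trace:
  p=2
  p=2, val=1
  p=2, val=1, result=3

Final answer: 3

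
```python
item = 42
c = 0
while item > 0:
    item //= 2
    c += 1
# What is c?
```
Trace:
  item=42
  item=42, c=0
  item=21, c=1
  item=10, c=2
  item=5, c=3
  item=2, c=4
  item=1, c=5
  item=0, c=6

Final answer: 6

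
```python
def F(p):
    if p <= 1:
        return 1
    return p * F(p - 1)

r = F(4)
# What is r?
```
Call trace:
F(p=4)
  F(p=3)
    F(p=2)
      F(p=1)
      -> return 1
    -> return 2
  -> return 6
-> return 24

Final answer: 24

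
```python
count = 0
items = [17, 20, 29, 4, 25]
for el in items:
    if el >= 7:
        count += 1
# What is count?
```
Trace:
  count=0
  count=1, el=17
  count=2, el=20
  count=3, el=29
  count=3, el=4
  count=4, el=25

Final answer: 4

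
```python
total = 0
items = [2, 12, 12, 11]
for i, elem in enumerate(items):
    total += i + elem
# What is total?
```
Trace:
  total=0
  total=2, i=0, elem=2
  total=15, i=1, elem=12
  total=29, i=2, elem=12
  total=43, i=3, elem=11

Final answer: 43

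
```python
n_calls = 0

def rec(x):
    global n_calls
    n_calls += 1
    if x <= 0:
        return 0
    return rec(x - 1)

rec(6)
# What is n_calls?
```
Call trace:
rec(x=6)
  rec(x=5)
    rec(x=4)
      rec(x=3)
        rec(x=2)
          rec(x=1)
            rec(x=0)
            -> return 0
          -> return 0
        -> return 0
      -> return 0
    -> return 0
  -> return 0
-> return 0

n_calls is incremented once per call. rec is entered once for each x = 6, 5, 4, 3, 2, 1, 0 (the x <= 0 call returns without recursing), i.e. 6 + 1 calls.
n_calls = 7

Final answer: 7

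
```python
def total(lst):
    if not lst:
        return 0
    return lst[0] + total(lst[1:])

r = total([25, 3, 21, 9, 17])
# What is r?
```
Call trace:
total(lst=[25, 3, 21, 9, 17])
  total(lst=[3, 21, 9, 17])
    total(lst=[21, 9, 17])
      total(lst=[9, 17])
        total(lst=[17])
          total(lst=[])
          -> return 0
        -> return 17
      -> return 26
    -> return 47
  -> return 50
-> return 75

Final answer: 75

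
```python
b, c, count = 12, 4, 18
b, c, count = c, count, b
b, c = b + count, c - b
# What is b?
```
Trace:
  b=12, c=4, count=18
  b=4, c=18, count=12
  b=16, c=14, count=12

Final answer: 16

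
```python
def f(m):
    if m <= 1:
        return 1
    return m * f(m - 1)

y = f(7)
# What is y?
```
Call trace:
f(m=7)
  f(m=6)
    f(m=5)
      f(m=4)
        f(m=3)
          f(m=2)
            f(m=1)
            -> return 1
          -> return 2
        -> return 6
      -> return 24
    -> return 120
  -> return 720
-> return 5040

Final answer: 5040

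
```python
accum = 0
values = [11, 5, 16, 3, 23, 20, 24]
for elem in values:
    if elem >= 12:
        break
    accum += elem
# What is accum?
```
Trace:
  accum=0
  accum=11, elem=11
  accum=16, elem=5
  accum=16, elem=16

Final answer: 16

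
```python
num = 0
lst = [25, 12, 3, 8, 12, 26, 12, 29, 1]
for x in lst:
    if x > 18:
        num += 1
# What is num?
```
Trace:
  num=0
  num=1, x=25
  num=1, x=12
  num=1, x=3
  num=1, x=8
  num=1, x=12
  num=2, x=26
  num=2, x=12
  num=3, x=29
  num=3, x=1

Final answer: 3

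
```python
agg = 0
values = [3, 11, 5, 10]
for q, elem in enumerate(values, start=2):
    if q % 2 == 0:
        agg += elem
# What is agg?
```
Trace:
  agg=0
  agg=3, q=2, elem=3
  agg=3, q=3, elem=11
  agg=8, q=4, elem=5
  agg=8, q=5, elem=10

Final answer: 8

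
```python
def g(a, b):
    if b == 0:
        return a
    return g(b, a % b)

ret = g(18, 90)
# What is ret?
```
Call trace:
g(a=18, b=90)
  g(a=90, b=18)
    g(a=18, b=0)
    -> return 18
  -> return 18
-> return 18

Final answer: 18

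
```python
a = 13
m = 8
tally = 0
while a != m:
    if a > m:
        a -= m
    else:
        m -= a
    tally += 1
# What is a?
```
Trace:
  a=13
  a=13, m=8
  a=13, m=8, tally=0
  a=5, m=8, tally=1
  a=5, m=3, tally=2
  a=2, m=3, tally=3
  a=2, m=1, tally=4
  a=1, m=1, tally=5

Final answer: 1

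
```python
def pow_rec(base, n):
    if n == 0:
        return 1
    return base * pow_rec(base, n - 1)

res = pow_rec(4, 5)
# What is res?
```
Call trace:
pow_rec(base=4, n=5)
  pow_rec(base=4, n=4)
    pow_rec(base=4, n=3)
      pow_rec(base=4, n=2)
        pow_rec(base=4, n=1)
          pow_rec(base=4, n=0)
          -> return 1
        -> return 4
      -> return 16
    -> return 64
  -> return 256
-> return 1024

Final answer: 1024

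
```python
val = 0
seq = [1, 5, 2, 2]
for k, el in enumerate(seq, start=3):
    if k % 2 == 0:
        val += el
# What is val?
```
Trace:
  val=0
  val=0, k=3, el=1
  val=5, k=4, el=5
  val=5, k=5, el=2
  val=7, k=6, el=2

Final answer: 7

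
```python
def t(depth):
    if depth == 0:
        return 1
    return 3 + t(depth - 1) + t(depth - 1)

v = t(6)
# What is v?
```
Call trace (a repeated sub-call is expanded the first time; later identical calls just restate its return value):
t(depth=6)
  t(depth=5)
    t(depth=4)
      t(depth=3)
        t(depth=2)
          t(depth=1)
            t(depth=0)
            -> return 1
            t(depth=0)
            -> return 1
          -> return 5
          t(depth=1) -> return 5  (same call as traced above)
        -> return 13
        t(depth=2) -> return 13  (same call as traced above)
      -> return 29
      t(depth=3) -> return 29  (same call as traced above)
    -> return 61
    t(depth=4) -> return 61  (same call as traced above)
  -> return 125
  t(depth=5) -> return 125  (same call as traced above)
-> return 253

Final answer: 253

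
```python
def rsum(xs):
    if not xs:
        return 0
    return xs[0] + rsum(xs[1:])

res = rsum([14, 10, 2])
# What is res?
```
Call trace:
rsum(xs=[14, 10, 2])
  rsum(xs=[10, 2])
    rsum(xs=[2])
      rsum(xs=[])
      -> return 0
    -> return 2
  -> return 12
-> return 26

Final answer: 26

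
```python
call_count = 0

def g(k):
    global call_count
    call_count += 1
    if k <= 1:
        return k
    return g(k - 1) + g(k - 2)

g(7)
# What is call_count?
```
Call trace (a repeated sub-call is expanded the first time; later identical calls just restate its return value):
g(k=7)
  g(k=6)
    g(k=5)
      g(k=4)
        g(k=3)
          g(k=2)
            g(k=1)
            -> return 1
            g(k=0)
            -> return 0
          -> return 1
          g(k=1)
          -> return 1
        -> return 2
        g(k=2) -> return 1  (same call as traced above)
      -> return 3
      g(k=3) -> return 2  (same call as traced above)
    -> return 5
    g(k=4) -> return 3  (same call as traced above)
  -> return 8
  g(k=5) -> return 5  (same call as traced above)
-> return 13

call_count is incremented once per call, so count the calls in each subtree. Let C(k) = number of calls made by g(k).
C(0) = C(1) = 1 (base case, no recursion); C(k) = 1 + C(k - 1) + C(k - 2) otherwise.
C(2) = 1 + C(1) + C(0) = 1 + 1 + 1 = 3
C(3) = 1 + C(2) + C(1) = 1 + 3 + 1 = 5
C(4) = 1 + C(3) + C(2) = 1 + 5 + 3 = 9
C(5) = 1 + C(4) + C(3) = 1 + 9 + 5 = 15
C(6) = 1 + C(5) + C(4) = 1 + 15 + 9 = 25
C(7) = 1 + C(6) + C(5) = 1 + 25 + 15 = 41
call_count = C(7) = 41

Final answer: 41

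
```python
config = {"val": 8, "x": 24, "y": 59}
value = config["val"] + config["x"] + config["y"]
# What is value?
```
Trace:
  config={'val': 8, 'x': 24, 'y': 59}
  config={'val': 8, 'x': 24, 'y': 59}, value=91

Final answer: 91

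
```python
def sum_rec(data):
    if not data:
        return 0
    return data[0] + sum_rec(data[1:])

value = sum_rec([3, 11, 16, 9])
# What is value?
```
Call trace:
sum_rec(data=[3, 11, 16, 9])
  sum_rec(data=[11, 16, 9])
    sum_rec(data=[16, 9])
      sum_rec(data=[9])
        sum_rec(data=[])
        -> return 0
      -> return 9
    -> return 25
  -> return 36
-> return 39

Final answer: 39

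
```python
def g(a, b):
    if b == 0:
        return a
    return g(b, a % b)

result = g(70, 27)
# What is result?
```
Call trace:
g(a=70, b=27)
  g(a=27, b=16)
    g(a=16, b=11)
      g(a=11, b=5)
        g(a=5, b=1)
          g(a=1, b=0)
          -> return 1
        -> return 1
      -> return 1
    -> return 1
  -> return 1
-> return 1

Final answer: 1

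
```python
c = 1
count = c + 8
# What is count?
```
Trace:
  c=1
  c=1, count=9

Final answer: 9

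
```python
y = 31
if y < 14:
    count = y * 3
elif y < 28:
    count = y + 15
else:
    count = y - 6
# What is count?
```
Trace:
  y=31
  y=31, count=25

Final answer: 25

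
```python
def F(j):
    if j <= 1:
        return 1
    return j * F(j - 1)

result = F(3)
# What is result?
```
Call trace:
F(j=3)
  F(j=2)
    F(j=1)
    -> return 1
  -> return 2
-> return 6

Final answer: 6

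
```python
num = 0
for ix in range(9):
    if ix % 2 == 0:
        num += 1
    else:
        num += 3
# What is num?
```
Trace:
  num=0
  num=1, ix=0
  num=4, ix=1
  num=5, ix=2
  num=8, ix=3
  num=9, ix=4
  num=12, ix=5
  num=13, ix=6
  num=16, ix=7
  num=17, ix=8

Final answer: 17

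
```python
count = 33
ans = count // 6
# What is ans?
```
Trace:
  count=33
  count=33, ans=5

Final answer: 5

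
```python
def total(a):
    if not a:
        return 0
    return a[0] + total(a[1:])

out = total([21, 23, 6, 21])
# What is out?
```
Call trace:
total(a=[21, 23, 6, 21])
  total(a=[23, 6, 21])
    total(a=[6, 21])
      total(a=[21])
        total(a=[])
        -> return 0
      -> return 21
    -> return 27
  -> return 50
-> return 71

Final answer: 71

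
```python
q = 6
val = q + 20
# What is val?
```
Trace:
  q=6
  q=6, val=26

Final answer: 26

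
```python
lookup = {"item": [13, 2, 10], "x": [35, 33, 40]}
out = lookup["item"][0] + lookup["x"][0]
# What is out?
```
Trace:
  lookup={'item': [13, 2, 10], 'x': [35, 33, 40]}
  lookup={'item': [13, 2, 10], 'x': [35, 33, 40]}, out=48

Final answer: 48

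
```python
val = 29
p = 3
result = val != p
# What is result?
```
Trace:
  val=29
  val=29, p=3
  val=29, p=3, result=True

Final answer: True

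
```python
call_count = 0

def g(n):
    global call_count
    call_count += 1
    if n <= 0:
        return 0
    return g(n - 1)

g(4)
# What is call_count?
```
Call trace:
g(n=4)
  g(n=3)
    g(n=2)
      g(n=1)
        g(n=0)
        -> return 0
      -> return 0
    -> return 0
  -> return 0
-> return 0

call_count is incremented once per call. g is entered once for each n = 4, 3, 2, 1, 0 (the n <= 0 call returns without recursing), i.e. 4 + 1 calls.
call_count = 5

Final answer: 5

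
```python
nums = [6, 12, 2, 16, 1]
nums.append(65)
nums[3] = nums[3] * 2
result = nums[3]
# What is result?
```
Trace:
  nums=[6, 12, 2, 16, 1]
  nums=[6, 12, 2, 16, 1, 65]
  nums=[6, 12, 2, 32, 1, 65]
  nums=[6, 12, 2, 32, 1, 65], result=32

Final answer: 32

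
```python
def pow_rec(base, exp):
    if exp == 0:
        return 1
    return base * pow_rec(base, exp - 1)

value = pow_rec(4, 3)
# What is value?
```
Call trace:
pow_rec(base=4, exp=3)
  pow_rec(base=4, exp=2)
    pow_rec(base=4, exp=1)
      pow_rec(base=4, exp=0)
      -> return 1
    -> return 4
  -> return 16
-> return 64

Final answer: 64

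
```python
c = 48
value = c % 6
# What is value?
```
Trace:
  c=48
  c=48, value=0

Final answer: 0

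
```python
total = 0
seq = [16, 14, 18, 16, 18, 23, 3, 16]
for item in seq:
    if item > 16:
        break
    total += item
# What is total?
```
Trace:
  total=0
  total=16, item=16
  total=30, item=14
  total=30, item=18

Final answer: 30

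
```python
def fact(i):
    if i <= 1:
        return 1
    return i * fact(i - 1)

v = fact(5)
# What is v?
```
Call trace:
fact(i=5)
  fact(i=4)
    fact(i=3)
      fact(i=2)
        fact(i=1)
        -> return 1
      -> return 2
    -> return 6
  -> return 24
-> return 120

Final answer: 120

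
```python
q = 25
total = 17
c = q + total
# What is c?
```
Trace:
  q=25
  q=25, total=17
  q=25, total=17, c=42

Final answer: 42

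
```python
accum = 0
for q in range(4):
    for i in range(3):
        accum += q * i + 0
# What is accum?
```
Trace:
  accum=0
  accum=0, q=0, i=0
  accum=0, q=0, i=1
  accum=0, q=0, i=2
  accum=0, q=1, i=0
  accum=1, q=1, i=1
  accum=3, q=1, i=2
  accum=3, q=2, i=0
  accum=5, q=2, i=1
  accum=9, q=2, i=2
  accum=9, q=3, i=0
  accum=12, q=3, i=1
  accum=18, q=3, i=2

Final answer: 18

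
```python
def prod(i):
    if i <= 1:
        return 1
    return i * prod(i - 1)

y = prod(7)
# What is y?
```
Call trace:
prod(i=7)
  prod(i=6)
    prod(i=5)
      prod(i=4)
        prod(i=3)
          prod(i=2)
            prod(i=1)
            -> return 1
          -> return 2
        -> return 6
      -> return 24
    -> return 120
  -> return 720
-> return 5040

Final answer: 5040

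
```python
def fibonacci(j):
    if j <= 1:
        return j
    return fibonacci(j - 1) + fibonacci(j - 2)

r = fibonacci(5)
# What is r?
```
Call trace (a repeated sub-call is expanded the first time; later identical calls just restate its return value):
fibonacci(j=5)
  fibonacci(j=4)
    fibonacci(j=3)
      fibonacci(j=2)
        fibonacci(j=1)
        -> return 1
        fibonacci(j=0)
        -> return 0
      -> return 1
      fibonacci(j=1)
      -> return 1
    -> return 2
    fibonacci(j=2) -> return 1  (same call as traced above)
  -> return 3
  fibonacci(j=3) -> return 2  (same call as traced above)
-> return 5

Final answer: 5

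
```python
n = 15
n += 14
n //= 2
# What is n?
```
Trace:
  n=15
  n=29
  n=14

Final answer: 14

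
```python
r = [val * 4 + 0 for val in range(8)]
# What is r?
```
Trace:
  val=0
  val=1
  val=2
  val=3
  val=4
  val=5
  val=6
  val=7
  r=[0, 4, 8, 12, 16, 20, 24, 28]

Final answer: [0, 4, 8, 12, 16, 20, 24, 28]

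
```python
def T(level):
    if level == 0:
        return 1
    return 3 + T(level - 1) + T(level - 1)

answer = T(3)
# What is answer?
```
Call trace (a repeated sub-call is expanded the first time; later identical calls just restate its return value):
T(level=3)
  T(level=2)
    T(level=1)
      T(level=0)
      -> return 1
      T(level=0)
      -> return 1
    -> return 5
    T(level=1) -> return 5  (same call as traced above)
  -> return 13
  T(level=2) -> return 13  (same call as traced above)
-> return 29

Final answer: 29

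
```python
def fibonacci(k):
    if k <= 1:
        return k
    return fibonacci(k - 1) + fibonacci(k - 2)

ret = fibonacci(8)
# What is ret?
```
Call trace (a repeated sub-call is expanded the first time; later identical calls just restate its return value):
fibonacci(k=8)
  fibonacci(k=7)
    fibonacci(k=6)
      fibonacci(k=5)
        fibonacci(k=4)
          fibonacci(k=3)
            fibonacci(k=2)
              fibonacci(k=1)
              -> return 1
              fibonacci(k=0)
              -> return 0
            -> return 1
            fibonacci(k=1)
            -> return 1
          -> return 2
          fibonacci(k=2) -> return 1  (same call as traced above)
        -> return 3
        fibonacci(k=3) -> return 2  (same call as traced above)
      -> return 5
      fibonacci(k=4) -> return 3  (same call as traced above)
    -> return 8
    fibonacci(k=5) -> return 5  (same call as traced above)
  -> return 13
  fibonacci(k=6) -> return 8  (same call as traced above)
-> return 21

Final answer: 21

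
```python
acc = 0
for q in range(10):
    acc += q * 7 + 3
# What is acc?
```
Trace:
  acc=0
  acc=3, q=0
  acc=13, q=1
  acc=30, q=2
  acc=54, q=3
  acc=85, q=4
  acc=123, q=5
  acc=168, q=6
  acc=220, q=7
  acc=279, q=8
  acc=345, q=9

Final answer: 345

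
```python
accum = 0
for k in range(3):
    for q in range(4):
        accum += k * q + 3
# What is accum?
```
Trace:
  accum=0
  accum=3, k=0, q=0
  accum=6, k=0, q=1
  accum=9, k=0, q=2
  accum=12, k=0, q=3
  accum=15, k=1, q=0
  accum=19, k=1, q=1
  accum=24, k=1, q=2
  accum=30, k=1, q=3
  accum=33, k=2, q=0
  accum=38, k=2, q=1
  accum=45, k=2, q=2
  accum=54, k=2, q=3

Final answer: 54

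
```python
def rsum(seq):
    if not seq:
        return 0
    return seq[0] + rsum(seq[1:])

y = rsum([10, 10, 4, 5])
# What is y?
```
Call trace:
rsum(seq=[10, 10, 4, 5])
  rsum(seq=[10, 4, 5])
    rsum(seq=[4, 5])
      rsum(seq=[5])
        rsum(seq=[])
        -> return 0
      -> return 5
    -> return 9
  -> return 19
-> return 29

Final answer: 29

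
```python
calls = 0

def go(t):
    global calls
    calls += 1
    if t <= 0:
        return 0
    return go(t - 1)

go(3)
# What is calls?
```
Call trace:
go(t=3)
  go(t=2)
    go(t=1)
      go(t=0)
      -> return 0
    -> return 0
  -> return 0
-> return 0

calls is incremented once per call. go is entered once for each t = 3, 2, 1, 0 (the t <= 0 call returns without recursing), i.e. 3 + 1 calls.
calls = 4

Final answer: 4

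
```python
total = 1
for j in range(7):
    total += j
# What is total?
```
Trace:
  total=1
  total=1, j=0
  total=2, j=1
  total=4, j=2
  total=7, j=3
  total=11, j=4
  total=16, j=5
  total=22, j=6

Final answer: 22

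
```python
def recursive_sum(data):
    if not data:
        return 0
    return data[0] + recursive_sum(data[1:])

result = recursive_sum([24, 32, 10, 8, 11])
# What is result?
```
Call trace:
recursive_sum(data=[24, 32, 10, 8, 11])
  recursive_sum(data=[32, 10, 8, 11])
    recursive_sum(data=[10, 8, 11])
      recursive_sum(data=[8, 11])
        recursive_sum(data=[11])
          recursive_sum(data=[])
          -> return 0
        -> return 11
      -> return 19
    -> return 29
  -> return 61
-> return 85

Final answer: 85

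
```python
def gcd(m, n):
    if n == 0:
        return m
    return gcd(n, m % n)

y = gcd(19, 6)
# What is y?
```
Call trace:
gcd(m=19, n=6)
  gcd(m=6, n=1)
    gcd(m=1, n=0)
    -> return 1
  -> return 1
-> return 1

Final answer: 1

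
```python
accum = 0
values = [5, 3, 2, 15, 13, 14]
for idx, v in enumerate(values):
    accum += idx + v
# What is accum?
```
Trace:
  accum=0
  accum=5, idx=0, v=5
  accum=9, idx=1, v=3
  accum=13, idx=2, v=2
  accum=31, idx=3, v=15
  accum=48, idx=4, v=13
  accum=67, idx=5, v=14

Final answer: 67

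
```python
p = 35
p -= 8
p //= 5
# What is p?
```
Trace:
  p=35
  p=27
  p=5

Final answer: 5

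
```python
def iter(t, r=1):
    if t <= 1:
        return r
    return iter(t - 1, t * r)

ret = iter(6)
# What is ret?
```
Call trace:
iter(t=6, r=1)
  iter(t=5, r=6)
    iter(t=4, r=30)
      iter(t=3, r=120)
        iter(t=2, r=360)
          iter(t=1, r=720)
          -> return 720
        -> return 720
      -> return 720
    -> return 720
  -> return 720
-> return 720

Final answer: 720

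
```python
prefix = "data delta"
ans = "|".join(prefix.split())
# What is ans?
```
Trace:
  prefix='data delta'
  prefix='data delta', ans='data|delta'

Final answer: 'data|delta'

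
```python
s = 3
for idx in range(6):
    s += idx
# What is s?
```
Trace:
  s=3
  s=3, idx=0
  s=4, idx=1
  s=6, idx=2
  s=9, idx=3
  s=13, idx=4
  s=18, idx=5

Final answer: 18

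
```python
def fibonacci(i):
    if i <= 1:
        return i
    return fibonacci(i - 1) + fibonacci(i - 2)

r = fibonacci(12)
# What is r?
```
Call trace (a repeated sub-call is expanded the first time; later identical calls just restate its return value):
fibonacci(i=12)
  fibonacci(i=11)
    fibonacci(i=10)
      fibonacci(i=9)
        fibonacci(i=8)
          fibonacci(i=7)
            fibonacci(i=6)
              fibonacci(i=5)
                fibonacci(i=4)
                  fibonacci(i=3)
                    fibonacci(i=2)
                      fibonacci(i=1)
                      -> return 1
                      fibonacci(i=0)
                      -> return 0
                    -> return 1
                    fibonacci(i=1)
                    -> return 1
                  -> return 2
                  fibonacci(i=2) -> return 1  (same call as traced above)
                -> return 3
                fibonacci(i=3) -> return 2  (same call as traced above)
              -> return 5
              fibonacci(i=4) -> return 3  (same call as traced above)
            -> return 8
            fibonacci(i=5) -> return 5  (same call as traced above)
          -> return 13
          fibonacci(i=6) -> return 8  (same call as traced above)
        -> return 21
        fibonacci(i=7) -> return 13  (same call as traced above)
      -> return 34
      fibonacci(i=8) -> return 21  (same call as traced above)
    -> return 55
    fibonacci(i=9) -> return 34  (same call as traced above)
  -> return 89
  fibonacci(i=10) -> return 55  (same call as traced above)
-> return 144

Final answer: 144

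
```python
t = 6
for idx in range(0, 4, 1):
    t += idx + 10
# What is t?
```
Trace:
  t=6
  t=16, idx=0
  t=27, idx=1
  t=39, idx=2
  t=52, idx=3

Final answer: 52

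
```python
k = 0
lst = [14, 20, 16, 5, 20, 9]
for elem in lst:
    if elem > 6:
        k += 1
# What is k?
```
Trace:
  k=0
  k=1, elem=14
  k=2, elem=20
  k=3, elem=16
  k=3, elem=5
  k=4, elem=20
  k=5, elem=9

Final answer: 5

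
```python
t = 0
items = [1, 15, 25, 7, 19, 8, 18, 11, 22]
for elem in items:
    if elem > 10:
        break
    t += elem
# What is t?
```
Trace:
  t=0
  t=1, elem=1
  t=1, elem=15

Final answer: 1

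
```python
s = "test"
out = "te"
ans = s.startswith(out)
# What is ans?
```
Trace:
  s='test'
  s='test', out='te'
  s='test', out='te', ans=True

Final answer: True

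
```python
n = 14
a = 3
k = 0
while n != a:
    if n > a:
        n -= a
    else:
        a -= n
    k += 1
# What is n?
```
Trace:
  n=14
  n=14, a=3
  n=14, a=3, k=0
  n=11, a=3, k=1
  n=8, a=3, k=2
  n=5, a=3, k=3
  n=2, a=3, k=4
  n=2, a=1, k=5
  n=1, a=1, k=6

Final answer: 1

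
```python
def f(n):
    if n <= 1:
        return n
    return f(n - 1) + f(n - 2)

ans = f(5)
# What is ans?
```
Call trace (a repeated sub-call is expanded the first time; later identical calls just restate its return value):
f(n=5)
  f(n=4)
    f(n=3)
      f(n=2)
        f(n=1)
        -> return 1
        f(n=0)
        -> return 0
      -> return 1
      f(n=1)
      -> return 1
    -> return 2
    f(n=2) -> return 1  (same call as traced above)
  -> return 3
  f(n=3) -> return 2  (same call as traced above)
-> return 5

Final answer: 5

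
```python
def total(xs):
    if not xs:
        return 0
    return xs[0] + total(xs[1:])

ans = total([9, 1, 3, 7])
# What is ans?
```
Call trace:
total(xs=[9, 1, 3, 7])
  total(xs=[1, 3, 7])
    total(xs=[3, 7])
      total(xs=[7])
        total(xs=[])
        -> return 0
      -> return 7
    -> return 10
  -> return 11
-> return 20

Final answer: 20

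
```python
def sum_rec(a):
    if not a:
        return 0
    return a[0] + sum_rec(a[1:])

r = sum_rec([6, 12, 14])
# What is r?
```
Call trace:
sum_rec(a=[6, 12, 14])
  sum_rec(a=[12, 14])
    sum_rec(a=[14])
      sum_rec(a=[])
      -> return 0
    -> return 14
  -> return 26
-> return 32

Final answer: 32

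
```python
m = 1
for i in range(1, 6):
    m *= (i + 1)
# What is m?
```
Trace:
  m=1
  m=2, i=1
  m=6, i=2
  m=24, i=3
  m=120, i=4
  m=720, i=5

Final answer: 720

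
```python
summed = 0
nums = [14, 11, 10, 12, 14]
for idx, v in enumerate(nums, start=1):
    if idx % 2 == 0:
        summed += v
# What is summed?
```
Trace:
  summed=0
  summed=0, idx=1, v=14
  summed=11, idx=2, v=11
  summed=11, idx=3, v=10
  summed=23, idx=4, v=12
  summed=23, idx=5, v=14

Final answer: 23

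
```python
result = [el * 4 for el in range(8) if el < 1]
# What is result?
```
Trace:
  el=0
  el=1
  el=2
  el=3
  el=4
  el=5
  el=6
  el=7
  result=[0]

Final answer: [0]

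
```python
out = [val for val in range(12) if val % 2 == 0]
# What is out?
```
Trace:
  val=0
  val=1
  val=2
  val=3
  val=4
  val=5
  val=6
  val=7
  val=8
  val=9
  val=10
  val=11
  out=[0, 2, 4, 6, 8, 10]

Final answer: [0, 2, 4, 6, 8, 10]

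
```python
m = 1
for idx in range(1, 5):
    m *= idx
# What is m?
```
Trace:
  m=1
  m=1, idx=1
  m=2, idx=2
  m=6, idx=3
  m=24, idx=4

Final answer: 24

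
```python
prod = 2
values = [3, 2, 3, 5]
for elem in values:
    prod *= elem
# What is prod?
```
Trace:
  prod=2
  prod=6, elem=3
  prod=12, elem=2
  prod=36, elem=3
  prod=180, elem=5

Final answer: 180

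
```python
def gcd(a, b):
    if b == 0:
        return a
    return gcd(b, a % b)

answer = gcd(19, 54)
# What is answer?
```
Call trace:
gcd(a=19, b=54)
  gcd(a=54, b=19)
    gcd(a=19, b=16)
      gcd(a=16, b=3)
        gcd(a=3, b=1)
          gcd(a=1, b=0)
          -> return 1
        -> return 1
      -> return 1
    -> return 1
  -> return 1
-> return 1

Final answer: 1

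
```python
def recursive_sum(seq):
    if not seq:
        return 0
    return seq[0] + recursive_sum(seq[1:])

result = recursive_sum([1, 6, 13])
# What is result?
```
Call trace:
recursive_sum(seq=[1, 6, 13])
  recursive_sum(seq=[6, 13])
    recursive_sum(seq=[13])
      recursive_sum(seq=[])
      -> return 0
    -> return 13
  -> return 19
-> return 20

Final answer: 20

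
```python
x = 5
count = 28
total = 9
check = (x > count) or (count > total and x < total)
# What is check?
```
Trace:
  x=5
  x=5, count=28
  x=5, count=28, total=9
  x=5, count=28, total=9, check=True

Final answer: True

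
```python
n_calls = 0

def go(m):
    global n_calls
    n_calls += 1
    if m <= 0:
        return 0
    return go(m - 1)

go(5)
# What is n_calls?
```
Call trace:
go(m=5)
  go(m=4)
    go(m=3)
      go(m=2)
        go(m=1)
          go(m=0)
          -> return 0
        -> return 0
      -> return 0
    -> return 0
  -> return 0
-> return 0

n_calls is incremented once per call. go is entered once for each m = 5, 4, 3, 2, 1, 0 (the m <= 0 call returns without recursing), i.e. 5 + 1 calls.
n_calls = 6

Final answer: 6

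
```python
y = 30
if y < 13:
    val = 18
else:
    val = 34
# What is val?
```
Trace:
  y=30
  y=30, val=34

Final answer: 34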